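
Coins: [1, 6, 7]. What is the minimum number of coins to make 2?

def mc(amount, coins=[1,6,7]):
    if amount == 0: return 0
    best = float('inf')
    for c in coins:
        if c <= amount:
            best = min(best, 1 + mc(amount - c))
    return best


Building up with DP:
mc(0) = 0
mc(1) = min(1+mc(0)=1+0=1) = 1
mc(2) = min(1+mc(1)=1+1=2) = 2

2


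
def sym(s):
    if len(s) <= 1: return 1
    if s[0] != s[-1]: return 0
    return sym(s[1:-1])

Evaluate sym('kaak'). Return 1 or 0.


sym('kaak'): s[0]='k' == s[-1]='k' -> check sym('aa')
sym('aa'): s[0]='a' == s[-1]='a' -> check sym('')
sym(''): len <= 1 -> return 1  (base case)
Result: 1 (palindrome)

1


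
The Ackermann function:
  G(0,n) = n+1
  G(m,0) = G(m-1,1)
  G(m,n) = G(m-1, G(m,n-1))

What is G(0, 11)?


G(0, 11) = 12
Result: G(0, 11) = 12

12


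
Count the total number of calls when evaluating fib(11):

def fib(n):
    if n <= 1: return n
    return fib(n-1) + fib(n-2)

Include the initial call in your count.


Let C(n) = total calls for fib(n)
C(0) = 1, C(1) = 1
C(2) = 1 + C(1) + C(0) = 1 + 1 + 1 = 3
C(3) = 1 + C(2) + C(1) = 1 + 3 + 1 = 5
C(4) = 1 + C(3) + C(2) = 1 + 5 + 3 = 9
C(5) = 1 + C(4) + C(3) = 1 + 9 + 5 = 15
C(6) = 1 + C(5) + C(4) = 1 + 15 + 9 = 25
C(7) = 1 + C(6) + C(5) = 1 + 25 + 15 = 41
C(8) = 1 + C(7) + C(6) = 1 + 41 + 25 = 67
C(9) = 1 + C(8) + C(7) = 1 + 67 + 41 = 109
C(10) = 1 + C(9) + C(8) = 1 + 109 + 67 = 177
C(11) = 1 + C(10) + C(9) = 1 + 177 + 109 = 287

287


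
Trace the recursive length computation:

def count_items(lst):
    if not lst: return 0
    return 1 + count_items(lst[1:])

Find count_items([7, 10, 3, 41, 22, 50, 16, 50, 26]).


count_items([7, 10, 3, 41, 22, 50, 16, 50, 26]) = 1 + count_items([10, 3, 41, 22, 50, 16, 50, 26])
count_items([10, 3, 41, 22, 50, 16, 50, 26]) = 1 + count_items([3, 41, 22, 50, 16, 50, 26])
count_items([3, 41, 22, 50, 16, 50, 26]) = 1 + count_items([41, 22, 50, 16, 50, 26])
count_items([41, 22, 50, 16, 50, 26]) = 1 + count_items([22, 50, 16, 50, 26])
count_items([22, 50, 16, 50, 26]) = 1 + count_items([50, 16, 50, 26])
count_items([50, 16, 50, 26]) = 1 + count_items([16, 50, 26])
count_items([16, 50, 26]) = 1 + count_items([50, 26])
count_items([50, 26]) = 1 + count_items([26])
count_items([26]) = 1 + count_items([])
count_items([]) = 0  (base case)
Unwinding: 1 + 1 + 1 + 1 + 1 + 1 + 1 + 1 + 1 + 0 = 9

9


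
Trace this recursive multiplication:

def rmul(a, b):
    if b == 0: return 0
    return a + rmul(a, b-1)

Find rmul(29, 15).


rmul(29, 15) = 29 + rmul(29, 14)
rmul(29, 14) = 29 + rmul(29, 13)
rmul(29, 13) = 29 + rmul(29, 12)
rmul(29, 12) = 29 + rmul(29, 11)
rmul(29, 11) = 29 + rmul(29, 10)
rmul(29, 10) = 29 + rmul(29, 9)
rmul(29, 9) = 29 + rmul(29, 8)
rmul(29, 8) = 29 + rmul(29, 7)
rmul(29, 7) = 29 + rmul(29, 6)
rmul(29, 6) = 29 + rmul(29, 5)
rmul(29, 5) = 29 + rmul(29, 4)
rmul(29, 4) = 29 + rmul(29, 3)
rmul(29, 3) = 29 + rmul(29, 2)
rmul(29, 2) = 29 + rmul(29, 1)
rmul(29, 1) = 29 + rmul(29, 0)
rmul(29, 0) = 0  (base case)
Total: 29 + 29 + 29 + 29 + 29 + 29 + 29 + 29 + 29 + 29 + 29 + 29 + 29 + 29 + 29 + 0 = 435

435


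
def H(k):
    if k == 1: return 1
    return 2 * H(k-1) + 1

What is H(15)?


H(15) = 2 * H(14) + 1
H(14) = 2 * H(13) + 1
H(13) = 2 * H(12) + 1
H(12) = 2 * H(11) + 1
H(11) = 2 * H(10) + 1
H(10) = 2 * H(9) + 1
H(9) = 2 * H(8) + 1
H(8) = 2 * H(7) + 1
H(7) = 2 * H(6) + 1
H(6) = 2 * H(5) + 1
H(5) = 2 * H(4) + 1
H(4) = 2 * H(3) + 1
H(3) = 2 * H(2) + 1
H(2) = 2 * H(1) + 1
H(1) = 1  (base case)
H(2) = 2 * 1 + 1 = 3
H(3) = 2 * 3 + 1 = 7
H(4) = 2 * 7 + 1 = 15
H(5) = 2 * 15 + 1 = 31
H(6) = 2 * 31 + 1 = 63
H(7) = 2 * 63 + 1 = 127
H(8) = 2 * 127 + 1 = 255
H(9) = 2 * 255 + 1 = 511
H(10) = 2 * 511 + 1 = 1023
H(11) = 2 * 1023 + 1 = 2047
H(12) = 2 * 2047 + 1 = 4095
H(13) = 2 * 4095 + 1 = 8191
H(14) = 2 * 8191 + 1 = 16383
H(15) = 2 * 16383 + 1 = 32767

32767


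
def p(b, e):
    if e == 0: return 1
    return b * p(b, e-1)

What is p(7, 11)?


p(7, 11)
= 7 * p(7, 10)
= 7 * 7 * p(7, 9)
= 7 * 7 * 7 * p(7, 8)
= 7 * 7 * 7 * 7 * p(7, 7)
= 7 * 7 * 7 * 7 * 7 * p(7, 6)
= 7 * 7 * 7 * 7 * 7 * 7 * p(7, 5)
= 7 * 7 * 7 * 7 * 7 * 7 * 7 * p(7, 4)
= 7 * 7 * 7 * 7 * 7 * 7 * 7 * 7 * p(7, 3)
= 7 * 7 * 7 * 7 * 7 * 7 * 7 * 7 * 7 * p(7, 2)
= 7 * 7 * 7 * 7 * 7 * 7 * 7 * 7 * 7 * 7 * p(7, 1)
= 7 * 7 * 7 * 7 * 7 * 7 * 7 * 7 * 7 * 7 * 7 * p(7, 0)
= 7 * 7 * 7 * 7 * 7 * 7 * 7 * 7 * 7 * 7 * 7 * 1
= 1977326743

1977326743


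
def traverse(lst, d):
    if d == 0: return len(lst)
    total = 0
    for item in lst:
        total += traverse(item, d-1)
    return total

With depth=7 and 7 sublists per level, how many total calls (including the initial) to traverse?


At depth 0 (root): 1 call
At depth 1: each of 1 parents calls traverse on 7 children = 7 calls
At depth 2: each of 7 parents calls traverse on 7 children = 49 calls
At depth 3: each of 49 parents calls traverse on 7 children = 343 calls
At depth 4: each of 343 parents calls traverse on 7 children = 2401 calls
At depth 5: each of 2401 parents calls traverse on 7 children = 16807 calls
At depth 6: each of 16807 parents calls traverse on 7 children = 117649 calls
At depth 7: each of 117649 parents calls traverse on 7 children = 823543 calls
Total: 1 + 7 + 49 + 343 + 2401 + 16807 + 117649 + 823543 = 960800

960800


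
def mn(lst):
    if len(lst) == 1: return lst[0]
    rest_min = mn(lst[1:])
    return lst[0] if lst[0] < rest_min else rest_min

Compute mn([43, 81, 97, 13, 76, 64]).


mn([43, 81, 97, 13, 76, 64]): compare 43 with mn([81, 97, 13, 76, 64])
mn([81, 97, 13, 76, 64]): compare 81 with mn([97, 13, 76, 64])
mn([97, 13, 76, 64]): compare 97 with mn([13, 76, 64])
mn([13, 76, 64]): compare 13 with mn([76, 64])
mn([76, 64]): compare 76 with mn([64])
mn([64]) = 64  (base case)
Compare 76 with 64 -> 64
Compare 13 with 64 -> 13
Compare 97 with 13 -> 13
Compare 81 with 13 -> 13
Compare 43 with 13 -> 13

13


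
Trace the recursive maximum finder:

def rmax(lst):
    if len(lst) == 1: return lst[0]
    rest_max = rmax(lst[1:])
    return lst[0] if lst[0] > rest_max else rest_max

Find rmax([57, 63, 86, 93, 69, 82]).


rmax([57, 63, 86, 93, 69, 82]): compare 57 with rmax([63, 86, 93, 69, 82])
rmax([63, 86, 93, 69, 82]): compare 63 with rmax([86, 93, 69, 82])
rmax([86, 93, 69, 82]): compare 86 with rmax([93, 69, 82])
rmax([93, 69, 82]): compare 93 with rmax([69, 82])
rmax([69, 82]): compare 69 with rmax([82])
rmax([82]) = 82  (base case)
Compare 69 with 82 -> 82
Compare 93 with 82 -> 93
Compare 86 with 93 -> 93
Compare 63 with 93 -> 93
Compare 57 with 93 -> 93

93


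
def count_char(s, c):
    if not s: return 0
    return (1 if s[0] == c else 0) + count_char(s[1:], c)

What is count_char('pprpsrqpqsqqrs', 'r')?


s[0]='p' != 'r' -> 0
s[0]='p' != 'r' -> 0
s[0]='r' == 'r' -> 1
s[0]='p' != 'r' -> 0
s[0]='s' != 'r' -> 0
s[0]='r' == 'r' -> 1
s[0]='q' != 'r' -> 0
s[0]='p' != 'r' -> 0
s[0]='q' != 'r' -> 0
s[0]='s' != 'r' -> 0
s[0]='q' != 'r' -> 0
s[0]='q' != 'r' -> 0
s[0]='r' == 'r' -> 1
s[0]='s' != 'r' -> 0
Sum: 0 + 0 + 1 + 0 + 0 + 1 + 0 + 0 + 0 + 0 + 0 + 0 + 1 + 0 = 3

3


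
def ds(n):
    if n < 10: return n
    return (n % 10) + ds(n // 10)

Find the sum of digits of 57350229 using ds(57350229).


ds(57350229) = 9 + ds(5735022)
ds(5735022) = 2 + ds(573502)
ds(573502) = 2 + ds(57350)
ds(57350) = 0 + ds(5735)
ds(5735) = 5 + ds(573)
ds(573) = 3 + ds(57)
ds(57) = 7 + ds(5)
ds(5) = 5  (base case)
Total: 9 + 2 + 2 + 0 + 5 + 3 + 7 + 5 = 33

33


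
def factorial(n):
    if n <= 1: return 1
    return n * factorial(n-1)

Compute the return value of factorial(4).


factorial(4)
= 4 * factorial(3)
= 4 * 3 * factorial(2)
= 4 * 3 * 2 * factorial(1)
= 4 * 3 * 2 * 1
= 24

24


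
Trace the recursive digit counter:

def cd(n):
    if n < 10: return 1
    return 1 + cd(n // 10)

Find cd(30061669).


cd(30061669) = 1 + cd(3006166)
cd(3006166) = 1 + cd(300616)
cd(300616) = 1 + cd(30061)
cd(30061) = 1 + cd(3006)
cd(3006) = 1 + cd(300)
cd(300) = 1 + cd(30)
cd(30) = 1 + cd(3)
cd(3) = 1  (base case: 3 < 10)
Unwinding: 1 + 1 + 1 + 1 + 1 + 1 + 1 + 1 = 8

8


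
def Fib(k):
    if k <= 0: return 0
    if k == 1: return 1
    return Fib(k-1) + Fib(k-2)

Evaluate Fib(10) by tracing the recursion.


Computing Fib(10) bottom-up:
Fib(0) = 0
Fib(1) = 1
Fib(2) = Fib(1) + Fib(0) = 1 + 0 = 1
Fib(3) = Fib(2) + Fib(1) = 1 + 1 = 2
Fib(4) = Fib(3) + Fib(2) = 2 + 1 = 3
Fib(5) = Fib(4) + Fib(3) = 3 + 2 = 5
Fib(6) = Fib(5) + Fib(4) = 5 + 3 = 8
Fib(7) = Fib(6) + Fib(5) = 8 + 5 = 13
Fib(8) = Fib(7) + Fib(6) = 13 + 8 = 21
Fib(9) = Fib(8) + Fib(7) = 21 + 13 = 34
Fib(10) = Fib(9) + Fib(8) = 34 + 21 = 55

55


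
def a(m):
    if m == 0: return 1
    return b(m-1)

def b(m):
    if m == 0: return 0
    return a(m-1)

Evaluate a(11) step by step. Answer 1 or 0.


a(11) = b(10)
b(10) = a(9)
a(9) = b(8)
b(8) = a(7)
a(7) = b(6)
b(6) = a(5)
a(5) = b(4)
b(4) = a(3)
a(3) = b(2)
b(2) = a(1)
a(1) = b(0)
b(0) = 0  (base case)
Result: 0

0


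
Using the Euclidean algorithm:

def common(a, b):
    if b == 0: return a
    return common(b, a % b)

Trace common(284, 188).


common(284, 188) = common(188, 96)
common(188, 96) = common(96, 92)
common(96, 92) = common(92, 4)
common(92, 4) = common(4, 0)
common(4, 0) = 4  (base case)

4


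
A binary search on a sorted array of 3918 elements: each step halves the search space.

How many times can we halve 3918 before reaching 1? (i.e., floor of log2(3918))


3918 / 2 = 1959
1959 / 2 = 979
979 / 2 = 489
489 / 2 = 244
244 / 2 = 122
122 / 2 = 61
61 / 2 = 30
30 / 2 = 15
15 / 2 = 7
7 / 2 = 3
3 / 2 = 1
Reached 1 after 11 halvings

11


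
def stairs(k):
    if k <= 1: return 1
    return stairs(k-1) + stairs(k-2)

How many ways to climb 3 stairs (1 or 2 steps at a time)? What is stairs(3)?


Building up from base cases:
stairs(0) = 1
stairs(1) = 1
stairs(2) = stairs(1) + stairs(0) = 1 + 1 = 2
stairs(3) = stairs(2) + stairs(1) = 2 + 1 = 3

3


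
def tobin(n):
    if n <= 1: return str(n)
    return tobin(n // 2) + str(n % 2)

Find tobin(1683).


tobin(1683) = tobin(841) + '1'
tobin(841) = tobin(420) + '1'
tobin(420) = tobin(210) + '0'
tobin(210) = tobin(105) + '0'
tobin(105) = tobin(52) + '1'
tobin(52) = tobin(26) + '0'
tobin(26) = tobin(13) + '0'
tobin(13) = tobin(6) + '1'
tobin(6) = tobin(3) + '0'
tobin(3) = tobin(1) + '1'
tobin(1) = '1'  (base case)
Concatenating: '1' + '1' + '0' + '1' + '0' + '0' + '1' + '0' + '0' + '1' + '1' = '11010010011'

11010010011


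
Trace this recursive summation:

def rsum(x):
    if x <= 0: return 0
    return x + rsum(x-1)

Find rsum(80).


rsum(80)
= 80 + 79 + 78 + 77 + 76 + 75 + 74 + 73 + 72 + 71 + 70 + 69 + 68 + 67 + 66 + 65 + 64 + 63 + 62 + 61 + 60 + 59 + 58 + 57 + 56 + 55 + 54 + 53 + 52 + 51 + 50 + 49 + 48 + 47 + 46 + 45 + 44 + 43 + 42 + 41 + 40 + 39 + 38 + 37 + 36 + 35 + 34 + 33 + 32 + 31 + 30 + 29 + 28 + 27 + 26 + 25 + 24 + 23 + 22 + 21 + 20 + 19 + 18 + 17 + 16 + 15 + 14 + 13 + 12 + 11 + 10 + 9 + 8 + 7 + 6 + 5 + 4 + 3 + 2 + 1 + rsum(0)
= 80 + 79 + 78 + 77 + 76 + 75 + 74 + 73 + 72 + 71 + 70 + 69 + 68 + 67 + 66 + 65 + 64 + 63 + 62 + 61 + 60 + 59 + 58 + 57 + 56 + 55 + 54 + 53 + 52 + 51 + 50 + 49 + 48 + 47 + 46 + 45 + 44 + 43 + 42 + 41 + 40 + 39 + 38 + 37 + 36 + 35 + 34 + 33 + 32 + 31 + 30 + 29 + 28 + 27 + 26 + 25 + 24 + 23 + 22 + 21 + 20 + 19 + 18 + 17 + 16 + 15 + 14 + 13 + 12 + 11 + 10 + 9 + 8 + 7 + 6 + 5 + 4 + 3 + 2 + 1 + 0
= 3240

3240


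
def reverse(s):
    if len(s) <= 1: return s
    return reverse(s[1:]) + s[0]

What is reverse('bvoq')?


reverse('bvoq') = reverse('voq') + 'b'
reverse('voq') = reverse('oq') + 'v'
reverse('oq') = reverse('q') + 'o'
reverse('q') = 'q'  (base case)
Concatenating: 'q' + 'o' + 'v' + 'b' = 'qovb'

qovb


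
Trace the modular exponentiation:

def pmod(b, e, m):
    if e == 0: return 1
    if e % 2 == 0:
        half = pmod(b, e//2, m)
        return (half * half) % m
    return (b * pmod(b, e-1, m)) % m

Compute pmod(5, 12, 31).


pmod(5, 12, 31): e is even, compute pmod(5, 6, 31)
  pmod(5, 6, 31): e is even, compute pmod(5, 3, 31)
    pmod(5, 3, 31): e is odd, compute pmod(5, 2, 31)
      pmod(5, 2, 31): e is even, compute pmod(5, 1, 31)
        pmod(5, 1, 31): e is odd, compute pmod(5, 0, 31)
          pmod(5, 0, 31) = 1
        (5 * 1) % 31 = 5
      half=5, (5*5) % 31 = 25
    (5 * 25) % 31 = 1
  half=1, (1*1) % 31 = 1
half=1, (1*1) % 31 = 1

1


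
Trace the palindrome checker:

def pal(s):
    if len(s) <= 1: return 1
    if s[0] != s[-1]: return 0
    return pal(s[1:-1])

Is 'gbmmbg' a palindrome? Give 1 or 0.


pal('gbmmbg'): s[0]='g' == s[-1]='g' -> check pal('bmmb')
pal('bmmb'): s[0]='b' == s[-1]='b' -> check pal('mm')
pal('mm'): s[0]='m' == s[-1]='m' -> check pal('')
pal(''): len <= 1 -> return 1  (base case)
Result: 1 (palindrome)

1


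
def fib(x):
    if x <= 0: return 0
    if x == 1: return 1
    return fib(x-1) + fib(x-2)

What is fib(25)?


Computing fib(25) bottom-up:
fib(0) = 0
fib(1) = 1
fib(2) = fib(1) + fib(0) = 1 + 0 = 1
fib(3) = fib(2) + fib(1) = 1 + 1 = 2
fib(4) = fib(3) + fib(2) = 2 + 1 = 3
fib(5) = fib(4) + fib(3) = 3 + 2 = 5
fib(6) = fib(5) + fib(4) = 5 + 3 = 8
fib(7) = fib(6) + fib(5) = 8 + 5 = 13
fib(8) = fib(7) + fib(6) = 13 + 8 = 21
fib(9) = fib(8) + fib(7) = 21 + 13 = 34
fib(10) = fib(9) + fib(8) = 34 + 21 = 55
fib(11) = fib(10) + fib(9) = 55 + 34 = 89
fib(12) = fib(11) + fib(10) = 89 + 55 = 144
fib(13) = fib(12) + fib(11) = 144 + 89 = 233
fib(14) = fib(13) + fib(12) = 233 + 144 = 377
fib(15) = fib(14) + fib(13) = 377 + 233 = 610
fib(16) = fib(15) + fib(14) = 610 + 377 = 987
fib(17) = fib(16) + fib(15) = 987 + 610 = 1597
fib(18) = fib(17) + fib(16) = 1597 + 987 = 2584
fib(19) = fib(18) + fib(17) = 2584 + 1597 = 4181
fib(20) = fib(19) + fib(18) = 4181 + 2584 = 6765
fib(21) = fib(20) + fib(19) = 6765 + 4181 = 10946
fib(22) = fib(21) + fib(20) = 10946 + 6765 = 17711
fib(23) = fib(22) + fib(21) = 17711 + 10946 = 28657
fib(24) = fib(23) + fib(22) = 28657 + 17711 = 46368
fib(25) = fib(24) + fib(23) = 46368 + 28657 = 75025

75025


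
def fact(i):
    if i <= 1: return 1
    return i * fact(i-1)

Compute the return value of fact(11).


fact(11)
= 11 * fact(10)
= 11 * 10 * fact(9)
= 11 * 10 * 9 * fact(8)
= 11 * 10 * 9 * 8 * fact(7)
= 11 * 10 * 9 * 8 * 7 * fact(6)
= 11 * 10 * 9 * 8 * 7 * 6 * fact(5)
= 11 * 10 * 9 * 8 * 7 * 6 * 5 * fact(4)
= 11 * 10 * 9 * 8 * 7 * 6 * 5 * 4 * fact(3)
= 11 * 10 * 9 * 8 * 7 * 6 * 5 * 4 * 3 * fact(2)
= 11 * 10 * 9 * 8 * 7 * 6 * 5 * 4 * 3 * 2 * fact(1)
= 11 * 10 * 9 * 8 * 7 * 6 * 5 * 4 * 3 * 2 * 1
= 39916800

39916800


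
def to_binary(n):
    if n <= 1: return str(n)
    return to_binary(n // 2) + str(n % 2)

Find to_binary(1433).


to_binary(1433) = to_binary(716) + '1'
to_binary(716) = to_binary(358) + '0'
to_binary(358) = to_binary(179) + '0'
to_binary(179) = to_binary(89) + '1'
to_binary(89) = to_binary(44) + '1'
to_binary(44) = to_binary(22) + '0'
to_binary(22) = to_binary(11) + '0'
to_binary(11) = to_binary(5) + '1'
to_binary(5) = to_binary(2) + '1'
to_binary(2) = to_binary(1) + '0'
to_binary(1) = '1'  (base case)
Concatenating: '1' + '0' + '1' + '1' + '0' + '0' + '1' + '1' + '0' + '0' + '1' = '10110011001'

10110011001


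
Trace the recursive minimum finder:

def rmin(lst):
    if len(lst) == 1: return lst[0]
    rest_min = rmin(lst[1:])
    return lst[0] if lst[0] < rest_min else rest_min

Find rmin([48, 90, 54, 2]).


rmin([48, 90, 54, 2]): compare 48 with rmin([90, 54, 2])
rmin([90, 54, 2]): compare 90 with rmin([54, 2])
rmin([54, 2]): compare 54 with rmin([2])
rmin([2]) = 2  (base case)
Compare 54 with 2 -> 2
Compare 90 with 2 -> 2
Compare 48 with 2 -> 2

2


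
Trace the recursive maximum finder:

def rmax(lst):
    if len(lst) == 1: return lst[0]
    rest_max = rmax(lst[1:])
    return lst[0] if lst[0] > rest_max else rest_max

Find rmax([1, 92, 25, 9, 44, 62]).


rmax([1, 92, 25, 9, 44, 62]): compare 1 with rmax([92, 25, 9, 44, 62])
rmax([92, 25, 9, 44, 62]): compare 92 with rmax([25, 9, 44, 62])
rmax([25, 9, 44, 62]): compare 25 with rmax([9, 44, 62])
rmax([9, 44, 62]): compare 9 with rmax([44, 62])
rmax([44, 62]): compare 44 with rmax([62])
rmax([62]) = 62  (base case)
Compare 44 with 62 -> 62
Compare 9 with 62 -> 62
Compare 25 with 62 -> 62
Compare 92 with 62 -> 92
Compare 1 with 92 -> 92

92


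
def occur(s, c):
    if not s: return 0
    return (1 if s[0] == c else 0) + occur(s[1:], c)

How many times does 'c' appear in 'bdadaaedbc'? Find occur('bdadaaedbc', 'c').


s[0]='b' != 'c' -> 0
s[0]='d' != 'c' -> 0
s[0]='a' != 'c' -> 0
s[0]='d' != 'c' -> 0
s[0]='a' != 'c' -> 0
s[0]='a' != 'c' -> 0
s[0]='e' != 'c' -> 0
s[0]='d' != 'c' -> 0
s[0]='b' != 'c' -> 0
s[0]='c' == 'c' -> 1
Sum: 0 + 0 + 0 + 0 + 0 + 0 + 0 + 0 + 0 + 1 = 1

1


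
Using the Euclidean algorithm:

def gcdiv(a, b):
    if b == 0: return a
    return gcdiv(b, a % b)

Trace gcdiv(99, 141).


gcdiv(99, 141) = gcdiv(141, 99)
gcdiv(141, 99) = gcdiv(99, 42)
gcdiv(99, 42) = gcdiv(42, 15)
gcdiv(42, 15) = gcdiv(15, 12)
gcdiv(15, 12) = gcdiv(12, 3)
gcdiv(12, 3) = gcdiv(3, 0)
gcdiv(3, 0) = 3  (base case)

3


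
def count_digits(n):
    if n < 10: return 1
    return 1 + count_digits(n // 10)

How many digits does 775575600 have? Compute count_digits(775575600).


count_digits(775575600) = 1 + count_digits(77557560)
count_digits(77557560) = 1 + count_digits(7755756)
count_digits(7755756) = 1 + count_digits(775575)
count_digits(775575) = 1 + count_digits(77557)
count_digits(77557) = 1 + count_digits(7755)
count_digits(7755) = 1 + count_digits(775)
count_digits(775) = 1 + count_digits(77)
count_digits(77) = 1 + count_digits(7)
count_digits(7) = 1  (base case: 7 < 10)
Unwinding: 1 + 1 + 1 + 1 + 1 + 1 + 1 + 1 + 1 = 9

9


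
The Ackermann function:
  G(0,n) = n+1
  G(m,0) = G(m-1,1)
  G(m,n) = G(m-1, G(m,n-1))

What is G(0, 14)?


G(0, 14) = 15
Result: G(0, 14) = 15

15


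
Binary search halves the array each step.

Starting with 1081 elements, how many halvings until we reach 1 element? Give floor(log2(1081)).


1081 / 2 = 540
540 / 2 = 270
270 / 2 = 135
135 / 2 = 67
67 / 2 = 33
33 / 2 = 16
16 / 2 = 8
8 / 2 = 4
4 / 2 = 2
2 / 2 = 1
Reached 1 after 10 halvings

10


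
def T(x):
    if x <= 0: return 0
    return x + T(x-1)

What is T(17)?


T(17)
= 17 + 16 + 15 + 14 + 13 + 12 + 11 + 10 + 9 + 8 + 7 + 6 + 5 + 4 + 3 + 2 + 1 + T(0)
= 17 + 16 + 15 + 14 + 13 + 12 + 11 + 10 + 9 + 8 + 7 + 6 + 5 + 4 + 3 + 2 + 1 + 0
= 153

153


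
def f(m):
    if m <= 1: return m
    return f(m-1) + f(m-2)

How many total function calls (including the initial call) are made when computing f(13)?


Let C(n) = total calls for f(n)
C(0) = 1, C(1) = 1
C(2) = 1 + C(1) + C(0) = 1 + 1 + 1 = 3
C(3) = 1 + C(2) + C(1) = 1 + 3 + 1 = 5
C(4) = 1 + C(3) + C(2) = 1 + 5 + 3 = 9
C(5) = 1 + C(4) + C(3) = 1 + 9 + 5 = 15
C(6) = 1 + C(5) + C(4) = 1 + 15 + 9 = 25
C(7) = 1 + C(6) + C(5) = 1 + 25 + 15 = 41
C(8) = 1 + C(7) + C(6) = 1 + 41 + 25 = 67
C(9) = 1 + C(8) + C(7) = 1 + 67 + 41 = 109
C(10) = 1 + C(9) + C(8) = 1 + 109 + 67 = 177
C(11) = 1 + C(10) + C(9) = 1 + 177 + 109 = 287
C(12) = 1 + C(11) + C(10) = 1 + 287 + 177 = 465
C(13) = 1 + C(12) + C(11) = 1 + 465 + 287 = 753

753


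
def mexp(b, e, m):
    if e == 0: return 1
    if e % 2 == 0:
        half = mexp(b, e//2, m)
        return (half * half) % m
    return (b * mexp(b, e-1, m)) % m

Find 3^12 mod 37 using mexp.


mexp(3, 12, 37): e is even, compute mexp(3, 6, 37)
  mexp(3, 6, 37): e is even, compute mexp(3, 3, 37)
    mexp(3, 3, 37): e is odd, compute mexp(3, 2, 37)
      mexp(3, 2, 37): e is even, compute mexp(3, 1, 37)
        mexp(3, 1, 37): e is odd, compute mexp(3, 0, 37)
          mexp(3, 0, 37) = 1
        (3 * 1) % 37 = 3
      half=3, (3*3) % 37 = 9
    (3 * 9) % 37 = 27
  half=27, (27*27) % 37 = 26
half=26, (26*26) % 37 = 10

10


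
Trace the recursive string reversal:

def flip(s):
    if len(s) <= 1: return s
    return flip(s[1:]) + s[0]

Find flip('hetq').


flip('hetq') = flip('etq') + 'h'
flip('etq') = flip('tq') + 'e'
flip('tq') = flip('q') + 't'
flip('q') = 'q'  (base case)
Concatenating: 'q' + 't' + 'e' + 'h' = 'qteh'

qteh


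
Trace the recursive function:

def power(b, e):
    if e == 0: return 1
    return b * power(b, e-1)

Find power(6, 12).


power(6, 12)
= 6 * power(6, 11)
= 6 * 6 * power(6, 10)
= 6 * 6 * 6 * power(6, 9)
= 6 * 6 * 6 * 6 * power(6, 8)
= 6 * 6 * 6 * 6 * 6 * power(6, 7)
= 6 * 6 * 6 * 6 * 6 * 6 * power(6, 6)
= 6 * 6 * 6 * 6 * 6 * 6 * 6 * power(6, 5)
= 6 * 6 * 6 * 6 * 6 * 6 * 6 * 6 * power(6, 4)
= 6 * 6 * 6 * 6 * 6 * 6 * 6 * 6 * 6 * power(6, 3)
= 6 * 6 * 6 * 6 * 6 * 6 * 6 * 6 * 6 * 6 * power(6, 2)
= 6 * 6 * 6 * 6 * 6 * 6 * 6 * 6 * 6 * 6 * 6 * power(6, 1)
= 6 * 6 * 6 * 6 * 6 * 6 * 6 * 6 * 6 * 6 * 6 * 6 * power(6, 0)
= 6 * 6 * 6 * 6 * 6 * 6 * 6 * 6 * 6 * 6 * 6 * 6 * 1
= 2176782336

2176782336


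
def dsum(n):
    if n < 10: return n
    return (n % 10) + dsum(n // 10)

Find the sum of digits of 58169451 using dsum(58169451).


dsum(58169451) = 1 + dsum(5816945)
dsum(5816945) = 5 + dsum(581694)
dsum(581694) = 4 + dsum(58169)
dsum(58169) = 9 + dsum(5816)
dsum(5816) = 6 + dsum(581)
dsum(581) = 1 + dsum(58)
dsum(58) = 8 + dsum(5)
dsum(5) = 5  (base case)
Total: 1 + 5 + 4 + 9 + 6 + 1 + 8 + 5 = 39

39


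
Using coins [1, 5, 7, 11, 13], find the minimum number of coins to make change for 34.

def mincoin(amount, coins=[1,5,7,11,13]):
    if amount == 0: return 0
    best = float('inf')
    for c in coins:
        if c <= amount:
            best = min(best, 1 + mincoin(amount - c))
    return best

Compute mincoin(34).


Building up with DP:
mincoin(0) = 0
mincoin(1) = min(1+mincoin(0)=1+0=1) = 1
mincoin(2) = min(1+mincoin(1)=1+1=2) = 2
mincoin(3) = min(1+mincoin(2)=1+2=3) = 3
mincoin(4) = min(1+mincoin(3)=1+3=4) = 4
mincoin(5) = min(1+mincoin(4)=1+4=5, 1+mincoin(0)=1+0=1) = 1
mincoin(6) = min(1+mincoin(5)=1+1=2, 1+mincoin(1)=1+1=2) = 2
mincoin(7) = min(1+mincoin(6)=1+2=3, 1+mincoin(2)=1+2=3, 1+mincoin(0)=1+0=1) = 1
mincoin(8) = min(1+mincoin(7)=1+1=2, 1+mincoin(3)=1+3=4, 1+mincoin(1)=1+1=2) = 2
mincoin(9) = min(1+mincoin(8)=1+2=3, 1+mincoin(4)=1+4=5, 1+mincoin(2)=1+2=3) = 3
mincoin(10) = min(1+mincoin(9)=1+3=4, 1+mincoin(5)=1+1=2, 1+mincoin(3)=1+3=4) = 2
mincoin(11) = min(1+mincoin(10)=1+2=3, 1+mincoin(6)=1+2=3, 1+mincoin(4)=1+4=5, 1+mincoin(0)=1+0=1) = 1
mincoin(12) = min(1+mincoin(11)=1+1=2, 1+mincoin(7)=1+1=2, 1+mincoin(5)=1+1=2, 1+mincoin(1)=1+1=2) = 2
mincoin(13) = min(1+mincoin(12)=1+2=3, 1+mincoin(8)=1+2=3, 1+mincoin(6)=1+2=3, 1+mincoin(2)=1+2=3, 1+mincoin(0)=1+0=1) = 1
mincoin(14) = min(1+mincoin(13)=1+1=2, 1+mincoin(9)=1+3=4, 1+mincoin(7)=1+1=2, 1+mincoin(3)=1+3=4, 1+mincoin(1)=1+1=2) = 2
mincoin(15) = min(1+mincoin(14)=1+2=3, 1+mincoin(10)=1+2=3, 1+mincoin(8)=1+2=3, 1+mincoin(4)=1+4=5, 1+mincoin(2)=1+2=3) = 3
mincoin(16) = min(1+mincoin(15)=1+3=4, 1+mincoin(11)=1+1=2, 1+mincoin(9)=1+3=4, 1+mincoin(5)=1+1=2, 1+mincoin(3)=1+3=4) = 2
mincoin(17) = min(1+mincoin(16)=1+2=3, 1+mincoin(12)=1+2=3, 1+mincoin(10)=1+2=3, 1+mincoin(6)=1+2=3, 1+mincoin(4)=1+4=5) = 3
mincoin(18) = min(1+mincoin(17)=1+3=4, 1+mincoin(13)=1+1=2, 1+mincoin(11)=1+1=2, 1+mincoin(7)=1+1=2, 1+mincoin(5)=1+1=2) = 2
mincoin(19) = min(1+mincoin(18)=1+2=3, 1+mincoin(14)=1+2=3, 1+mincoin(12)=1+2=3, 1+mincoin(8)=1+2=3, 1+mincoin(6)=1+2=3) = 3
mincoin(20) = min(1+mincoin(19)=1+3=4, 1+mincoin(15)=1+3=4, 1+mincoin(13)=1+1=2, 1+mincoin(9)=1+3=4, 1+mincoin(7)=1+1=2) = 2
mincoin(21) = min(1+mincoin(20)=1+2=3, 1+mincoin(16)=1+2=3, 1+mincoin(14)=1+2=3, 1+mincoin(10)=1+2=3, 1+mincoin(8)=1+2=3) = 3
mincoin(22) = min(1+mincoin(21)=1+3=4, 1+mincoin(17)=1+3=4, 1+mincoin(15)=1+3=4, 1+mincoin(11)=1+1=2, 1+mincoin(9)=1+3=4) = 2
mincoin(23) = min(1+mincoin(22)=1+2=3, 1+mincoin(18)=1+2=3, 1+mincoin(16)=1+2=3, 1+mincoin(12)=1+2=3, 1+mincoin(10)=1+2=3) = 3
mincoin(24) = min(1+mincoin(23)=1+3=4, 1+mincoin(19)=1+3=4, 1+mincoin(17)=1+3=4, 1+mincoin(13)=1+1=2, 1+mincoin(11)=1+1=2) = 2
mincoin(25) = min(1+mincoin(24)=1+2=3, 1+mincoin(20)=1+2=3, 1+mincoin(18)=1+2=3, 1+mincoin(14)=1+2=3, 1+mincoin(12)=1+2=3) = 3
mincoin(26) = min(1+mincoin(25)=1+3=4, 1+mincoin(21)=1+3=4, 1+mincoin(19)=1+3=4, 1+mincoin(15)=1+3=4, 1+mincoin(13)=1+1=2) = 2
mincoin(27) = min(1+mincoin(26)=1+2=3, 1+mincoin(22)=1+2=3, 1+mincoin(20)=1+2=3, 1+mincoin(16)=1+2=3, 1+mincoin(14)=1+2=3) = 3
mincoin(28) = min(1+mincoin(27)=1+3=4, 1+mincoin(23)=1+3=4, 1+mincoin(21)=1+3=4, 1+mincoin(17)=1+3=4, 1+mincoin(15)=1+3=4) = 4
mincoin(29) = min(1+mincoin(28)=1+4=5, 1+mincoin(24)=1+2=3, 1+mincoin(22)=1+2=3, 1+mincoin(18)=1+2=3, 1+mincoin(16)=1+2=3) = 3
mincoin(30) = min(1+mincoin(29)=1+3=4, 1+mincoin(25)=1+3=4, 1+mincoin(23)=1+3=4, 1+mincoin(19)=1+3=4, 1+mincoin(17)=1+3=4) = 4
mincoin(31) = min(1+mincoin(30)=1+4=5, 1+mincoin(26)=1+2=3, 1+mincoin(24)=1+2=3, 1+mincoin(20)=1+2=3, 1+mincoin(18)=1+2=3) = 3
mincoin(32) = min(1+mincoin(31)=1+3=4, 1+mincoin(27)=1+3=4, 1+mincoin(25)=1+3=4, 1+mincoin(21)=1+3=4, 1+mincoin(19)=1+3=4) = 4
mincoin(33) = min(1+mincoin(32)=1+4=5, 1+mincoin(28)=1+4=5, 1+mincoin(26)=1+2=3, 1+mincoin(22)=1+2=3, 1+mincoin(20)=1+2=3) = 3
mincoin(34) = min(1+mincoin(33)=1+3=4, 1+mincoin(29)=1+3=4, 1+mincoin(27)=1+3=4, 1+mincoin(23)=1+3=4, 1+mincoin(21)=1+3=4) = 4

4


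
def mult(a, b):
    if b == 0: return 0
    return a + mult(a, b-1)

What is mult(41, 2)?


mult(41, 2) = 41 + mult(41, 1)
mult(41, 1) = 41 + mult(41, 0)
mult(41, 0) = 0  (base case)
Total: 41 + 41 + 0 = 82

82


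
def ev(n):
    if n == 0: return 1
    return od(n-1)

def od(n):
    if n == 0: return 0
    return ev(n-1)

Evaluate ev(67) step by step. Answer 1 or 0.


ev(67) = od(66)
od(66) = ev(65)
ev(65) = od(64)
od(64) = ev(63)
ev(63) = od(62)
od(62) = ev(61)
ev(61) = od(60)
od(60) = ev(59)
ev(59) = od(58)
od(58) = ev(57)
ev(57) = od(56)
od(56) = ev(55)
ev(55) = od(54)
od(54) = ev(53)
ev(53) = od(52)
od(52) = ev(51)
ev(51) = od(50)
od(50) = ev(49)
ev(49) = od(48)
od(48) = ev(47)
ev(47) = od(46)
od(46) = ev(45)
ev(45) = od(44)
od(44) = ev(43)
ev(43) = od(42)
od(42) = ev(41)
ev(41) = od(40)
od(40) = ev(39)
ev(39) = od(38)
od(38) = ev(37)
ev(37) = od(36)
od(36) = ev(35)
ev(35) = od(34)
od(34) = ev(33)
ev(33) = od(32)
od(32) = ev(31)
ev(31) = od(30)
od(30) = ev(29)
ev(29) = od(28)
od(28) = ev(27)
ev(27) = od(26)
od(26) = ev(25)
ev(25) = od(24)
od(24) = ev(23)
ev(23) = od(22)
od(22) = ev(21)
ev(21) = od(20)
od(20) = ev(19)
ev(19) = od(18)
od(18) = ev(17)
ev(17) = od(16)
od(16) = ev(15)
ev(15) = od(14)
od(14) = ev(13)
ev(13) = od(12)
od(12) = ev(11)
ev(11) = od(10)
od(10) = ev(9)
ev(9) = od(8)
od(8) = ev(7)
ev(7) = od(6)
od(6) = ev(5)
ev(5) = od(4)
od(4) = ev(3)
ev(3) = od(2)
od(2) = ev(1)
ev(1) = od(0)
od(0) = 0  (base case)
Result: 0

0


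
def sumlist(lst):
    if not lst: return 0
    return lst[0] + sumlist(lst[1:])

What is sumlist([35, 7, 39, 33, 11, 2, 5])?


sumlist([35, 7, 39, 33, 11, 2, 5]) = 35 + sumlist([7, 39, 33, 11, 2, 5])
sumlist([7, 39, 33, 11, 2, 5]) = 7 + sumlist([39, 33, 11, 2, 5])
sumlist([39, 33, 11, 2, 5]) = 39 + sumlist([33, 11, 2, 5])
sumlist([33, 11, 2, 5]) = 33 + sumlist([11, 2, 5])
sumlist([11, 2, 5]) = 11 + sumlist([2, 5])
sumlist([2, 5]) = 2 + sumlist([5])
sumlist([5]) = 5 + sumlist([])
sumlist([]) = 0  (base case)
Total: 35 + 7 + 39 + 33 + 11 + 2 + 5 + 0 = 132

132


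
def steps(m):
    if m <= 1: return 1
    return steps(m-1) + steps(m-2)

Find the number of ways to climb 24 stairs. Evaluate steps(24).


Building up from base cases:
steps(0) = 1
steps(1) = 1
steps(2) = steps(1) + steps(0) = 1 + 1 = 2
steps(3) = steps(2) + steps(1) = 2 + 1 = 3
steps(4) = steps(3) + steps(2) = 3 + 2 = 5
steps(5) = steps(4) + steps(3) = 5 + 3 = 8
steps(6) = steps(5) + steps(4) = 8 + 5 = 13
steps(7) = steps(6) + steps(5) = 13 + 8 = 21
steps(8) = steps(7) + steps(6) = 21 + 13 = 34
steps(9) = steps(8) + steps(7) = 34 + 21 = 55
steps(10) = steps(9) + steps(8) = 55 + 34 = 89
steps(11) = steps(10) + steps(9) = 89 + 55 = 144
steps(12) = steps(11) + steps(10) = 144 + 89 = 233
steps(13) = steps(12) + steps(11) = 233 + 144 = 377
steps(14) = steps(13) + steps(12) = 377 + 233 = 610
steps(15) = steps(14) + steps(13) = 610 + 377 = 987
steps(16) = steps(15) + steps(14) = 987 + 610 = 1597
steps(17) = steps(16) + steps(15) = 1597 + 987 = 2584
steps(18) = steps(17) + steps(16) = 2584 + 1597 = 4181
steps(19) = steps(18) + steps(17) = 4181 + 2584 = 6765
steps(20) = steps(19) + steps(18) = 6765 + 4181 = 10946
steps(21) = steps(20) + steps(19) = 10946 + 6765 = 17711
steps(22) = steps(21) + steps(20) = 17711 + 10946 = 28657
steps(23) = steps(22) + steps(21) = 28657 + 17711 = 46368
steps(24) = steps(23) + steps(22) = 46368 + 28657 = 75025

75025


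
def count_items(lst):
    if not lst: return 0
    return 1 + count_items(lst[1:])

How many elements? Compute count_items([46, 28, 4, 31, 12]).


count_items([46, 28, 4, 31, 12]) = 1 + count_items([28, 4, 31, 12])
count_items([28, 4, 31, 12]) = 1 + count_items([4, 31, 12])
count_items([4, 31, 12]) = 1 + count_items([31, 12])
count_items([31, 12]) = 1 + count_items([12])
count_items([12]) = 1 + count_items([])
count_items([]) = 0  (base case)
Unwinding: 1 + 1 + 1 + 1 + 1 + 0 = 5

5


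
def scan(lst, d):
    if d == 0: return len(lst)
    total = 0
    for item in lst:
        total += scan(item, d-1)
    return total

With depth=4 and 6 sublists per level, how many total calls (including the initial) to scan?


At depth 0 (root): 1 call
At depth 1: each of 1 parents calls scan on 6 children = 6 calls
At depth 2: each of 6 parents calls scan on 6 children = 36 calls
At depth 3: each of 36 parents calls scan on 6 children = 216 calls
At depth 4: each of 216 parents calls scan on 6 children = 1296 calls
Total: 1 + 6 + 36 + 216 + 1296 = 1555

1555


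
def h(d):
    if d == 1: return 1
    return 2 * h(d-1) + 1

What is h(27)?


h(27) = 2 * h(26) + 1
h(26) = 2 * h(25) + 1
h(25) = 2 * h(24) + 1
h(24) = 2 * h(23) + 1
h(23) = 2 * h(22) + 1
h(22) = 2 * h(21) + 1
h(21) = 2 * h(20) + 1
h(20) = 2 * h(19) + 1
h(19) = 2 * h(18) + 1
h(18) = 2 * h(17) + 1
h(17) = 2 * h(16) + 1
h(16) = 2 * h(15) + 1
h(15) = 2 * h(14) + 1
h(14) = 2 * h(13) + 1
h(13) = 2 * h(12) + 1
h(12) = 2 * h(11) + 1
h(11) = 2 * h(10) + 1
h(10) = 2 * h(9) + 1
h(9) = 2 * h(8) + 1
h(8) = 2 * h(7) + 1
h(7) = 2 * h(6) + 1
h(6) = 2 * h(5) + 1
h(5) = 2 * h(4) + 1
h(4) = 2 * h(3) + 1
h(3) = 2 * h(2) + 1
h(2) = 2 * h(1) + 1
h(1) = 1  (base case)
h(2) = 2 * 1 + 1 = 3
h(3) = 2 * 3 + 1 = 7
h(4) = 2 * 7 + 1 = 15
h(5) = 2 * 15 + 1 = 31
h(6) = 2 * 31 + 1 = 63
h(7) = 2 * 63 + 1 = 127
h(8) = 2 * 127 + 1 = 255
h(9) = 2 * 255 + 1 = 511
h(10) = 2 * 511 + 1 = 1023
h(11) = 2 * 1023 + 1 = 2047
h(12) = 2 * 2047 + 1 = 4095
h(13) = 2 * 4095 + 1 = 8191
h(14) = 2 * 8191 + 1 = 16383
h(15) = 2 * 16383 + 1 = 32767
h(16) = 2 * 32767 + 1 = 65535
h(17) = 2 * 65535 + 1 = 131071
h(18) = 2 * 131071 + 1 = 262143
h(19) = 2 * 262143 + 1 = 524287
h(20) = 2 * 524287 + 1 = 1048575
h(21) = 2 * 1048575 + 1 = 2097151
h(22) = 2 * 2097151 + 1 = 4194303
h(23) = 2 * 4194303 + 1 = 8388607
h(24) = 2 * 8388607 + 1 = 16777215
h(25) = 2 * 16777215 + 1 = 33554431
h(26) = 2 * 33554431 + 1 = 67108863
h(27) = 2 * 67108863 + 1 = 134217727

134217727


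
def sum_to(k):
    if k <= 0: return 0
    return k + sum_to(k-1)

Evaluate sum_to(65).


sum_to(65)
= 65 + 64 + 63 + 62 + 61 + 60 + 59 + 58 + 57 + 56 + 55 + 54 + 53 + 52 + 51 + 50 + 49 + 48 + 47 + 46 + 45 + 44 + 43 + 42 + 41 + 40 + 39 + 38 + 37 + 36 + 35 + 34 + 33 + 32 + 31 + 30 + 29 + 28 + 27 + 26 + 25 + 24 + 23 + 22 + 21 + 20 + 19 + 18 + 17 + 16 + 15 + 14 + 13 + 12 + 11 + 10 + 9 + 8 + 7 + 6 + 5 + 4 + 3 + 2 + 1 + sum_to(0)
= 65 + 64 + 63 + 62 + 61 + 60 + 59 + 58 + 57 + 56 + 55 + 54 + 53 + 52 + 51 + 50 + 49 + 48 + 47 + 46 + 45 + 44 + 43 + 42 + 41 + 40 + 39 + 38 + 37 + 36 + 35 + 34 + 33 + 32 + 31 + 30 + 29 + 28 + 27 + 26 + 25 + 24 + 23 + 22 + 21 + 20 + 19 + 18 + 17 + 16 + 15 + 14 + 13 + 12 + 11 + 10 + 9 + 8 + 7 + 6 + 5 + 4 + 3 + 2 + 1 + 0
= 2145

2145


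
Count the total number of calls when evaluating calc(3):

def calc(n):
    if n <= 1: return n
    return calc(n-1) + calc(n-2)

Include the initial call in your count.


Let C(n) = total calls for calc(n)
C(0) = 1, C(1) = 1
C(2) = 1 + C(1) + C(0) = 1 + 1 + 1 = 3
C(3) = 1 + C(2) + C(1) = 1 + 3 + 1 = 5

5


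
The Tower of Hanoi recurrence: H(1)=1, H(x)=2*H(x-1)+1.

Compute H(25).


H(25) = 2 * H(24) + 1
H(24) = 2 * H(23) + 1
H(23) = 2 * H(22) + 1
H(22) = 2 * H(21) + 1
H(21) = 2 * H(20) + 1
H(20) = 2 * H(19) + 1
H(19) = 2 * H(18) + 1
H(18) = 2 * H(17) + 1
H(17) = 2 * H(16) + 1
H(16) = 2 * H(15) + 1
H(15) = 2 * H(14) + 1
H(14) = 2 * H(13) + 1
H(13) = 2 * H(12) + 1
H(12) = 2 * H(11) + 1
H(11) = 2 * H(10) + 1
H(10) = 2 * H(9) + 1
H(9) = 2 * H(8) + 1
H(8) = 2 * H(7) + 1
H(7) = 2 * H(6) + 1
H(6) = 2 * H(5) + 1
H(5) = 2 * H(4) + 1
H(4) = 2 * H(3) + 1
H(3) = 2 * H(2) + 1
H(2) = 2 * H(1) + 1
H(1) = 1  (base case)
H(2) = 2 * 1 + 1 = 3
H(3) = 2 * 3 + 1 = 7
H(4) = 2 * 7 + 1 = 15
H(5) = 2 * 15 + 1 = 31
H(6) = 2 * 31 + 1 = 63
H(7) = 2 * 63 + 1 = 127
H(8) = 2 * 127 + 1 = 255
H(9) = 2 * 255 + 1 = 511
H(10) = 2 * 511 + 1 = 1023
H(11) = 2 * 1023 + 1 = 2047
H(12) = 2 * 2047 + 1 = 4095
H(13) = 2 * 4095 + 1 = 8191
H(14) = 2 * 8191 + 1 = 16383
H(15) = 2 * 16383 + 1 = 32767
H(16) = 2 * 32767 + 1 = 65535
H(17) = 2 * 65535 + 1 = 131071
H(18) = 2 * 131071 + 1 = 262143
H(19) = 2 * 262143 + 1 = 524287
H(20) = 2 * 524287 + 1 = 1048575
H(21) = 2 * 1048575 + 1 = 2097151
H(22) = 2 * 2097151 + 1 = 4194303
H(23) = 2 * 4194303 + 1 = 8388607
H(24) = 2 * 8388607 + 1 = 16777215
H(25) = 2 * 16777215 + 1 = 33554431

33554431


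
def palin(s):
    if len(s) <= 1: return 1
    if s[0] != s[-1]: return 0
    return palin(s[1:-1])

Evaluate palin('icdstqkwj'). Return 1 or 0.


palin('icdstqkwj'): s[0]='i' != s[-1]='j' -> return 0
Result: 0 (not a palindrome)

0


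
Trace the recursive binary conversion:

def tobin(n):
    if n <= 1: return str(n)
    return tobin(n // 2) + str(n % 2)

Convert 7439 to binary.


tobin(7439) = tobin(3719) + '1'
tobin(3719) = tobin(1859) + '1'
tobin(1859) = tobin(929) + '1'
tobin(929) = tobin(464) + '1'
tobin(464) = tobin(232) + '0'
tobin(232) = tobin(116) + '0'
tobin(116) = tobin(58) + '0'
tobin(58) = tobin(29) + '0'
tobin(29) = tobin(14) + '1'
tobin(14) = tobin(7) + '0'
tobin(7) = tobin(3) + '1'
tobin(3) = tobin(1) + '1'
tobin(1) = '1'  (base case)
Concatenating: '1' + '1' + '1' + '0' + '1' + '0' + '0' + '0' + '0' + '1' + '1' + '1' + '1' = '1110100001111'

1110100001111


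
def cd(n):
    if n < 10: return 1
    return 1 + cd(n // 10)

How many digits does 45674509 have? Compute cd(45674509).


cd(45674509) = 1 + cd(4567450)
cd(4567450) = 1 + cd(456745)
cd(456745) = 1 + cd(45674)
cd(45674) = 1 + cd(4567)
cd(4567) = 1 + cd(456)
cd(456) = 1 + cd(45)
cd(45) = 1 + cd(4)
cd(4) = 1  (base case: 4 < 10)
Unwinding: 1 + 1 + 1 + 1 + 1 + 1 + 1 + 1 = 8

8


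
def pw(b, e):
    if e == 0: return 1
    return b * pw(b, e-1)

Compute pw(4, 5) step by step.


pw(4, 5)
= 4 * pw(4, 4)
= 4 * 4 * pw(4, 3)
= 4 * 4 * 4 * pw(4, 2)
= 4 * 4 * 4 * 4 * pw(4, 1)
= 4 * 4 * 4 * 4 * 4 * pw(4, 0)
= 4 * 4 * 4 * 4 * 4 * 1
= 1024

1024


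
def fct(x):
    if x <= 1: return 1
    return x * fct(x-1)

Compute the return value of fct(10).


fct(10)
= 10 * fct(9)
= 10 * 9 * fct(8)
= 10 * 9 * 8 * fct(7)
= 10 * 9 * 8 * 7 * fct(6)
= 10 * 9 * 8 * 7 * 6 * fct(5)
= 10 * 9 * 8 * 7 * 6 * 5 * fct(4)
= 10 * 9 * 8 * 7 * 6 * 5 * 4 * fct(3)
= 10 * 9 * 8 * 7 * 6 * 5 * 4 * 3 * fct(2)
= 10 * 9 * 8 * 7 * 6 * 5 * 4 * 3 * 2 * fct(1)
= 10 * 9 * 8 * 7 * 6 * 5 * 4 * 3 * 2 * 1
= 3628800

3628800


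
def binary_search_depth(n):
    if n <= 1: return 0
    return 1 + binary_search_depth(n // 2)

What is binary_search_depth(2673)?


2673 / 2 = 1336
1336 / 2 = 668
668 / 2 = 334
334 / 2 = 167
167 / 2 = 83
83 / 2 = 41
41 / 2 = 20
20 / 2 = 10
10 / 2 = 5
5 / 2 = 2
2 / 2 = 1
Reached 1 after 11 halvings

11


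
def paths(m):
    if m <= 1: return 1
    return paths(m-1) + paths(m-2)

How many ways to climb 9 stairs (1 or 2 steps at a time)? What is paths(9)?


Building up from base cases:
paths(0) = 1
paths(1) = 1
paths(2) = paths(1) + paths(0) = 1 + 1 = 2
paths(3) = paths(2) + paths(1) = 2 + 1 = 3
paths(4) = paths(3) + paths(2) = 3 + 2 = 5
paths(5) = paths(4) + paths(3) = 5 + 3 = 8
paths(6) = paths(5) + paths(4) = 8 + 5 = 13
paths(7) = paths(6) + paths(5) = 13 + 8 = 21
paths(8) = paths(7) + paths(6) = 21 + 13 = 34
paths(9) = paths(8) + paths(7) = 34 + 21 = 55

55


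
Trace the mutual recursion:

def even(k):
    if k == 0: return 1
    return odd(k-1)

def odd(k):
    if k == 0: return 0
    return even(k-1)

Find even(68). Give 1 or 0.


even(68) = odd(67)
odd(67) = even(66)
even(66) = odd(65)
odd(65) = even(64)
even(64) = odd(63)
odd(63) = even(62)
even(62) = odd(61)
odd(61) = even(60)
even(60) = odd(59)
odd(59) = even(58)
even(58) = odd(57)
odd(57) = even(56)
even(56) = odd(55)
odd(55) = even(54)
even(54) = odd(53)
odd(53) = even(52)
even(52) = odd(51)
odd(51) = even(50)
even(50) = odd(49)
odd(49) = even(48)
even(48) = odd(47)
odd(47) = even(46)
even(46) = odd(45)
odd(45) = even(44)
even(44) = odd(43)
odd(43) = even(42)
even(42) = odd(41)
odd(41) = even(40)
even(40) = odd(39)
odd(39) = even(38)
even(38) = odd(37)
odd(37) = even(36)
even(36) = odd(35)
odd(35) = even(34)
even(34) = odd(33)
odd(33) = even(32)
even(32) = odd(31)
odd(31) = even(30)
even(30) = odd(29)
odd(29) = even(28)
even(28) = odd(27)
odd(27) = even(26)
even(26) = odd(25)
odd(25) = even(24)
even(24) = odd(23)
odd(23) = even(22)
even(22) = odd(21)
odd(21) = even(20)
even(20) = odd(19)
odd(19) = even(18)
even(18) = odd(17)
odd(17) = even(16)
even(16) = odd(15)
odd(15) = even(14)
even(14) = odd(13)
odd(13) = even(12)
even(12) = odd(11)
odd(11) = even(10)
even(10) = odd(9)
odd(9) = even(8)
even(8) = odd(7)
odd(7) = even(6)
even(6) = odd(5)
odd(5) = even(4)
even(4) = odd(3)
odd(3) = even(2)
even(2) = odd(1)
odd(1) = even(0)
even(0) = 1  (base case)
Result: 1

1


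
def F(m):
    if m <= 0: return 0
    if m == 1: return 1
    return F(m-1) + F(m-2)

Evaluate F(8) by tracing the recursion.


Computing F(8) bottom-up:
F(0) = 0
F(1) = 1
F(2) = F(1) + F(0) = 1 + 0 = 1
F(3) = F(2) + F(1) = 1 + 1 = 2
F(4) = F(3) + F(2) = 2 + 1 = 3
F(5) = F(4) + F(3) = 3 + 2 = 5
F(6) = F(5) + F(4) = 5 + 3 = 8
F(7) = F(6) + F(5) = 8 + 5 = 13
F(8) = F(7) + F(6) = 13 + 8 = 21

21


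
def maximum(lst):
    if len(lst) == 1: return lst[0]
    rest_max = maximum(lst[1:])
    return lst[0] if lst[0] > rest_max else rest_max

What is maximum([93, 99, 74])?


maximum([93, 99, 74]): compare 93 with maximum([99, 74])
maximum([99, 74]): compare 99 with maximum([74])
maximum([74]) = 74  (base case)
Compare 99 with 74 -> 99
Compare 93 with 99 -> 99

99


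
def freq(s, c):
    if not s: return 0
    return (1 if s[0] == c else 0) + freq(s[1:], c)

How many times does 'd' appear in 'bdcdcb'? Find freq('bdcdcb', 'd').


s[0]='b' != 'd' -> 0
s[0]='d' == 'd' -> 1
s[0]='c' != 'd' -> 0
s[0]='d' == 'd' -> 1
s[0]='c' != 'd' -> 0
s[0]='b' != 'd' -> 0
Sum: 0 + 1 + 0 + 1 + 0 + 0 = 2

2


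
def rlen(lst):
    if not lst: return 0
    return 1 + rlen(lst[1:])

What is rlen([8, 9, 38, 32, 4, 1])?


rlen([8, 9, 38, 32, 4, 1]) = 1 + rlen([9, 38, 32, 4, 1])
rlen([9, 38, 32, 4, 1]) = 1 + rlen([38, 32, 4, 1])
rlen([38, 32, 4, 1]) = 1 + rlen([32, 4, 1])
rlen([32, 4, 1]) = 1 + rlen([4, 1])
rlen([4, 1]) = 1 + rlen([1])
rlen([1]) = 1 + rlen([])
rlen([]) = 0  (base case)
Unwinding: 1 + 1 + 1 + 1 + 1 + 1 + 0 = 6

6


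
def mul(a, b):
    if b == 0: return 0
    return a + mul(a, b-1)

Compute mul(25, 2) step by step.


mul(25, 2) = 25 + mul(25, 1)
mul(25, 1) = 25 + mul(25, 0)
mul(25, 0) = 0  (base case)
Total: 25 + 25 + 0 = 50

50


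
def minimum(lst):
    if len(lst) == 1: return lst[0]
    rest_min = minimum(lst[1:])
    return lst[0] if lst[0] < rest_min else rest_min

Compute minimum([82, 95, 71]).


minimum([82, 95, 71]): compare 82 with minimum([95, 71])
minimum([95, 71]): compare 95 with minimum([71])
minimum([71]) = 71  (base case)
Compare 95 with 71 -> 71
Compare 82 with 71 -> 71

71


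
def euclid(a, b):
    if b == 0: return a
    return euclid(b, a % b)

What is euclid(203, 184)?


euclid(203, 184) = euclid(184, 19)
euclid(184, 19) = euclid(19, 13)
euclid(19, 13) = euclid(13, 6)
euclid(13, 6) = euclid(6, 1)
euclid(6, 1) = euclid(1, 0)
euclid(1, 0) = 1  (base case)

1
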